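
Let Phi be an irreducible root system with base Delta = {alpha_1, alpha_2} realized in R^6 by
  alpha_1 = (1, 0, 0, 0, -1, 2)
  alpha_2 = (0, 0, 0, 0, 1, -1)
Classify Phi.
G2

Compute the Cartan integers a_ij = 2(alpha_i, alpha_j)/(alpha_j, alpha_j); the resulting 2x2 Cartan matrix is
[[2, -3], [-1, 2]].
The roots have two lengths (squared-length ratio 3:1); the short ones are alpha_{2}. The associated Dynkin diagram is two nodes joined by a triple edge (G_2), so the type is G_2.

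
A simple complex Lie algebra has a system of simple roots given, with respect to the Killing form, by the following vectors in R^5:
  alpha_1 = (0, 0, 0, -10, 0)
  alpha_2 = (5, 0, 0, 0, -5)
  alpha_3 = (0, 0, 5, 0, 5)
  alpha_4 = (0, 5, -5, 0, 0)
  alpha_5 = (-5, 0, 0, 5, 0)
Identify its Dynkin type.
type C_5

Compute the Cartan integers a_ij = 2(alpha_i, alpha_j)/(alpha_j, alpha_j); the resulting 5x5 Cartan matrix is
[[2, 0, 0, 0, -2], [0, 2, -1, 0, -1], [0, -1, 2, -1, 0], [0, 0, -1, 2, 0], [-1, -1, 0, 0, 2]].
The roots have two lengths (squared-length ratio 2:1); the short ones are alpha_{2,3,4,5}. The associated Dynkin diagram is a chain of 5 nodes with a double edge at one end; the terminal node there is the unique long simple root (C_5), so the type is C_5 (the algebra sp(10)).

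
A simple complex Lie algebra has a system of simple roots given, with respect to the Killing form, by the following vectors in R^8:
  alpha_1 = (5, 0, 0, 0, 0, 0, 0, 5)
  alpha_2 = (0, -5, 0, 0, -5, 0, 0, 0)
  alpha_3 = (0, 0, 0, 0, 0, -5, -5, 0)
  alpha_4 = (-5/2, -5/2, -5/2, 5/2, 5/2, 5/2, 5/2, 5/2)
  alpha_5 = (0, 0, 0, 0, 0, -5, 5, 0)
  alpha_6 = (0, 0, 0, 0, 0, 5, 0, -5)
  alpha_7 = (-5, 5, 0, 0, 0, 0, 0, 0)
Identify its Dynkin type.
Compute the Cartan integers a_ij = 2(alpha_i, alpha_j)/(alpha_j, alpha_j); the resulting 7x7 Cartan matrix is
[[2, 0, 0, 0, 0, -1, -1], [0, 2, 0, 0, 0, 0, -1], [0, 0, 2, -1, 0, -1, 0], [0, 0, -1, 2, 0, 0, 0], [0, 0, 0, 0, 2, -1, 0], [-1, 0, -1, 0, -1, 2, 0], [-1, -1, 0, 0, 0, 0, 2]].
All simple roots have the same length, so the diagram is simply laced. The associated Dynkin diagram is a chain of 6 nodes with one extra node attached to the third node from one end (E_7), so the type is E_7.

E_7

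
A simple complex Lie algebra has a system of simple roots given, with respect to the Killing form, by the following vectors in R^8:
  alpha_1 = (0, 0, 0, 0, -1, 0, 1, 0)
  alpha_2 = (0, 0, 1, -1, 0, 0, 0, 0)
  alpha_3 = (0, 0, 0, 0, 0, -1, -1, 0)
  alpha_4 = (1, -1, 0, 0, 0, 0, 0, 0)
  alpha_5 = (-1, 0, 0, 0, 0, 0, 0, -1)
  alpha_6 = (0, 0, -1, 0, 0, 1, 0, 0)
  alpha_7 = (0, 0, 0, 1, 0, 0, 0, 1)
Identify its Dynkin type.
Compute the Cartan integers a_ij = 2(alpha_i, alpha_j)/(alpha_j, alpha_j); the resulting 7x7 Cartan matrix is
[[2, 0, -1, 0, 0, 0, 0], [0, 2, 0, 0, 0, -1, -1], [-1, 0, 2, 0, 0, -1, 0], [0, 0, 0, 2, -1, 0, 0], [0, 0, 0, -1, 2, 0, -1], [0, -1, -1, 0, 0, 2, 0], [0, -1, 0, 0, -1, 0, 2]].
All simple roots have the same length, so the diagram is simply laced. The associated Dynkin diagram is a chain of 7 nodes with single edges (A_7), so the type is A_7 (the algebra sl(8)).

type A_7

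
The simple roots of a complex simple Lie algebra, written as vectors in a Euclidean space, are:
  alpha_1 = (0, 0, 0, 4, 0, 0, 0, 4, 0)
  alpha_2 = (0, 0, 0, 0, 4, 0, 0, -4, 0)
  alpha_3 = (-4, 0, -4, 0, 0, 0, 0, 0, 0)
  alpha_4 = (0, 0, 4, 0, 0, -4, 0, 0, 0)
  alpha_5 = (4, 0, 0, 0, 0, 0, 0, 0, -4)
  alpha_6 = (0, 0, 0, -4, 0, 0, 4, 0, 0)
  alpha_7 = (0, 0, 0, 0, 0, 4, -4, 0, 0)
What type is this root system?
Compute the Cartan integers a_ij = 2(alpha_i, alpha_j)/(alpha_j, alpha_j); the resulting 7x7 Cartan matrix is
[[2, -1, 0, 0, 0, -1, 0], [-1, 2, 0, 0, 0, 0, 0], [0, 0, 2, -1, -1, 0, 0], [0, 0, -1, 2, 0, 0, -1], [0, 0, -1, 0, 2, 0, 0], [-1, 0, 0, 0, 0, 2, -1], [0, 0, 0, -1, 0, -1, 2]].
All simple roots have the same length, so the diagram is simply laced. The associated Dynkin diagram is a chain of 7 nodes with single edges (A_7), so the type is A_7 (the algebra sl(8)).

A7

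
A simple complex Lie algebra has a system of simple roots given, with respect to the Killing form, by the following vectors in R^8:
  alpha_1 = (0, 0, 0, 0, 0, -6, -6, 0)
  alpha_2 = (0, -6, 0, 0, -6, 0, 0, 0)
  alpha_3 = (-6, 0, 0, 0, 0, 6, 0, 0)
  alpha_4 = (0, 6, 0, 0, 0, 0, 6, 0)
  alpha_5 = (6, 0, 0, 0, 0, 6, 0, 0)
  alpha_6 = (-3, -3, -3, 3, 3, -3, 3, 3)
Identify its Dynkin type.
E6

Compute the Cartan integers a_ij = 2(alpha_i, alpha_j)/(alpha_j, alpha_j); the resulting 6x6 Cartan matrix is
[[2, 0, -1, -1, -1, 0], [0, 2, 0, -1, 0, 0], [-1, 0, 2, 0, 0, 0], [-1, -1, 0, 2, 0, 0], [-1, 0, 0, 0, 2, -1], [0, 0, 0, 0, -1, 2]].
All simple roots have the same length, so the diagram is simply laced. The associated Dynkin diagram is a chain of 5 nodes with one extra node attached to the third node from one end (E_6), so the type is E_6.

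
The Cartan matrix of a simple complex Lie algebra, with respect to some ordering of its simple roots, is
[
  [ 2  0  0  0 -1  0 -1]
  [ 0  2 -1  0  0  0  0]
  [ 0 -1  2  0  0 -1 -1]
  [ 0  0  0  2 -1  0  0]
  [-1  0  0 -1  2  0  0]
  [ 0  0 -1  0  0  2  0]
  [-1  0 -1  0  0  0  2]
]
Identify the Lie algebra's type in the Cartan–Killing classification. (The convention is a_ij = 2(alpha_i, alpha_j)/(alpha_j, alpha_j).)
D7

The matrix has rank 7 with 2's on the diagonal. Reading the off-diagonal entries as Dynkin edges (a single edge where a_ij = a_ji = -1; a double or triple edge where a_ij * a_ji = 2 or 3), the diagram is a chain of 5 nodes with a fork of two nodes at one end (D_7). One simple-root ordering that puts it in standard form is (alpha_4, alpha_5, alpha_1, alpha_7, alpha_3, alpha_6, alpha_2). So the algebra is type D_7, i.e. so(14).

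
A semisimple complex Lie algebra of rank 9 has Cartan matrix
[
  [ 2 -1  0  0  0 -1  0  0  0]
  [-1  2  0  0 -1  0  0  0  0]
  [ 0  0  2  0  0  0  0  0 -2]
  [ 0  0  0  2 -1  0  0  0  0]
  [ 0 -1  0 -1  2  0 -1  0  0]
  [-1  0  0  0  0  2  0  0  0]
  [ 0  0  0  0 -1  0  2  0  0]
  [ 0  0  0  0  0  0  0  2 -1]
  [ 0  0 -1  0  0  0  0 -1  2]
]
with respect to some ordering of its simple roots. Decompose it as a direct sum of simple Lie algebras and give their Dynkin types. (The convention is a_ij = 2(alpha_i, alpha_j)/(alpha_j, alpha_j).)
The diagram associated to this matrix has two connected components: the simple roots {alpha_3, alpha_8, alpha_9} form a chain of 3 nodes with a double edge at one end; the terminal node there is the unique long simple root (C_3), and {alpha_1, alpha_2, alpha_4, alpha_5, alpha_6, alpha_7} form a chain of 4 nodes with a fork of two nodes at one end (D_6). A semisimple Lie algebra decomposes uniquely as the direct sum of simple ideals, one per connected component of its Dynkin diagram, so g ≅ C_3 ⊕ D_6 (dimension 21 + 66 = 87).

C_3 (sp(6)) ⊕ D_6 (so(12))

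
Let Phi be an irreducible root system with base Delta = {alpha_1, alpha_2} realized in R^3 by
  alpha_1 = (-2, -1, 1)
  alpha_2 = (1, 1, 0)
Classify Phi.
Compute the Cartan integers a_ij = 2(alpha_i, alpha_j)/(alpha_j, alpha_j); the resulting 2x2 Cartan matrix is
[[2, -3], [-1, 2]].
The roots have two lengths (squared-length ratio 3:1); the short ones are alpha_{2}. The associated Dynkin diagram is two nodes joined by a triple edge (G_2), so the type is G_2.

G2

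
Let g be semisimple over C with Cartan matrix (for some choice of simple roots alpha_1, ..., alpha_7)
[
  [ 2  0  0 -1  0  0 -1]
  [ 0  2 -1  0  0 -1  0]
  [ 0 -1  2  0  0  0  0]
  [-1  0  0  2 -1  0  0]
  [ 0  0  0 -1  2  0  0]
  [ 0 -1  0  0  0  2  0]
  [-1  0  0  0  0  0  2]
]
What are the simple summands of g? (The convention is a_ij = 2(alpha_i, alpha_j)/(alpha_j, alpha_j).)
The diagram associated to this matrix has two connected components: the simple roots {alpha_2, alpha_3, alpha_6} form a chain of 3 nodes with single edges (A_3), and {alpha_1, alpha_4, alpha_5, alpha_7} form a chain of 4 nodes with single edges (A_4). A semisimple Lie algebra decomposes uniquely as the direct sum of simple ideals, one per connected component of its Dynkin diagram, so g ≅ A_3 ⊕ A_4 (dimension 15 + 24 = 39).

A3 + A4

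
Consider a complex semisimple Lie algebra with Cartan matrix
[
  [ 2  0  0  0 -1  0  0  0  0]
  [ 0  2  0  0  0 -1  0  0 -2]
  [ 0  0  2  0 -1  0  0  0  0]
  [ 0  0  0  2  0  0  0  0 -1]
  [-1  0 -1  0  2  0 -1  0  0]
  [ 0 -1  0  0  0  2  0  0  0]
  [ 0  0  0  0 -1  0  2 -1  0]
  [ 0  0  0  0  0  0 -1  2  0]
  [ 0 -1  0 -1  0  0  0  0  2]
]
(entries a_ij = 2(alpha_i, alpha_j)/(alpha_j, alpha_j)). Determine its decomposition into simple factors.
The diagram associated to this matrix has two connected components: the simple roots {alpha_1, alpha_3, alpha_5, alpha_7, alpha_8} form a chain of 3 nodes with a fork of two nodes at one end (D_5), and {alpha_2, alpha_4, alpha_6, alpha_9} form a chain of 4 nodes with a double edge between the middle two (F_4). A semisimple Lie algebra decomposes uniquely as the direct sum of simple ideals, one per connected component of its Dynkin diagram, so g ≅ D_5 ⊕ F_4 (dimension 45 + 52 = 97).

D_5 + F_4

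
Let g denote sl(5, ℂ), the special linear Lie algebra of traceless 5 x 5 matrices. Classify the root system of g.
A_4

This is sl(5), which has dimension 5^2 - 1 = 24 and rank 5 - 1 = 4 (a Cartan subalgebra is the diagonal traceless matrices). In the classification of classical Lie algebras, the special linear algebra sl(n+1) has type A_n; here n = 4, so the Dynkin diagram is a chain of 4 nodes with single edges (A_4). Hence the type is A_4.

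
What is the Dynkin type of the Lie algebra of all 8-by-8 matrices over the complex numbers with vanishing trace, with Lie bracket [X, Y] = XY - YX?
type A_7

This is sl(8), which has dimension 8^2 - 1 = 63 and rank 8 - 1 = 7 (a Cartan subalgebra is the diagonal traceless matrices). In the classification of classical Lie algebras, the special linear algebra sl(n+1) has type A_n; here n = 7, so the Dynkin diagram is a chain of 7 nodes with single edges (A_7). Hence the type is A_7.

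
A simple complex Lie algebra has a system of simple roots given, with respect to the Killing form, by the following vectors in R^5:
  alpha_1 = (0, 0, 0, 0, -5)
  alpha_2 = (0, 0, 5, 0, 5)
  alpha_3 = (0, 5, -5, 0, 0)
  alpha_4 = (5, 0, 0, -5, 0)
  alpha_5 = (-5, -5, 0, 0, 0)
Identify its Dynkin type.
B5

Compute the Cartan integers a_ij = 2(alpha_i, alpha_j)/(alpha_j, alpha_j); the resulting 5x5 Cartan matrix is
[[2, -1, 0, 0, 0], [-2, 2, -1, 0, 0], [0, -1, 2, 0, -1], [0, 0, 0, 2, -1], [0, 0, -1, -1, 2]].
The roots have two lengths (squared-length ratio 2:1); the short ones are alpha_{1}. The associated Dynkin diagram is a chain of 5 nodes with a double edge at one end; the terminal node there is the unique short simple root (B_5), so the type is B_5 (the algebra so(11)).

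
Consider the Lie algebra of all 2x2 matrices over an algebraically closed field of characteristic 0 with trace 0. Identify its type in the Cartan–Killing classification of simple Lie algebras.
A_1

This is sl(2), which has dimension 2^2 - 1 = 3 and rank 2 - 1 = 1 (a Cartan subalgebra is the diagonal traceless matrices). In the classification of classical Lie algebras, the special linear algebra sl(n+1) has type A_n; here n = 1, so the Dynkin diagram is a chain of 1 nodes with single edges (A_1). Hence the type is A_1.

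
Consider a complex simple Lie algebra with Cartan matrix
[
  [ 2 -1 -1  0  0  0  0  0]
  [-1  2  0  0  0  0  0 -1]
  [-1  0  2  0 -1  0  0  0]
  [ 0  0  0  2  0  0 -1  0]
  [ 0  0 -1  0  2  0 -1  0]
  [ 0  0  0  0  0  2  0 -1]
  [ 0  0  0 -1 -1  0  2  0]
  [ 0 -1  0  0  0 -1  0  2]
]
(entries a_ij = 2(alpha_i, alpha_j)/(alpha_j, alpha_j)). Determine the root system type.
type A_8

The matrix has rank 8 with 2's on the diagonal. Reading the off-diagonal entries as Dynkin edges (a single edge where a_ij = a_ji = -1; a double or triple edge where a_ij * a_ji = 2 or 3), the diagram is a chain of 8 nodes with single edges (A_8). One simple-root ordering that puts it in standard form is (alpha_6, alpha_8, alpha_2, alpha_1, alpha_3, alpha_5, alpha_7, alpha_4). So the algebra is type A_8, i.e. sl(9).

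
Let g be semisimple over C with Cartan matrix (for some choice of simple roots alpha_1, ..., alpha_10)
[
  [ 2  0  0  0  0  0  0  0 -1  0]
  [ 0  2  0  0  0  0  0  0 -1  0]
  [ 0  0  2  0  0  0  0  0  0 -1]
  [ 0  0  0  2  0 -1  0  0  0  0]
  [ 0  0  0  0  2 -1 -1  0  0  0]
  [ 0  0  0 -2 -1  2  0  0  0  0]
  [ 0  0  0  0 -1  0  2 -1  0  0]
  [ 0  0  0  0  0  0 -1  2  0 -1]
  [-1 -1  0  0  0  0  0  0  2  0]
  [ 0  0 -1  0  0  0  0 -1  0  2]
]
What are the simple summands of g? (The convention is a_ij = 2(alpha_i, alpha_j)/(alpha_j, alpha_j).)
A_3 ⊕ B_7

The diagram associated to this matrix has two connected components: the simple roots {alpha_1, alpha_2, alpha_9} form a chain of 3 nodes with single edges (A_3), and {alpha_3, alpha_4, alpha_5, alpha_6, alpha_7, alpha_8, alpha_10} form a chain of 7 nodes with a double edge at one end; the terminal node there is the unique short simple root (B_7). A semisimple Lie algebra decomposes uniquely as the direct sum of simple ideals, one per connected component of its Dynkin diagram, so g ≅ A_3 ⊕ B_7 (dimension 15 + 105 = 120).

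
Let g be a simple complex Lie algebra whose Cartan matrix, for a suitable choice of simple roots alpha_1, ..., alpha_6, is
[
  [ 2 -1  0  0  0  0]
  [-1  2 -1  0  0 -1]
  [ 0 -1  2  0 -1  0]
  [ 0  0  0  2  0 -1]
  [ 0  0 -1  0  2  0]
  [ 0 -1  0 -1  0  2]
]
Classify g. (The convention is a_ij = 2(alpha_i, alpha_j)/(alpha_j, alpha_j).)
The matrix has rank 6 with 2's on the diagonal. Reading the off-diagonal entries as Dynkin edges (a single edge where a_ij = a_ji = -1; a double or triple edge where a_ij * a_ji = 2 or 3), the diagram is a chain of 5 nodes with one extra node attached to the third node from one end (E_6). One simple-root ordering that puts it in standard form is (alpha_4, alpha_1, alpha_6, alpha_2, alpha_3, alpha_5). So the algebra is type E_6.

E_6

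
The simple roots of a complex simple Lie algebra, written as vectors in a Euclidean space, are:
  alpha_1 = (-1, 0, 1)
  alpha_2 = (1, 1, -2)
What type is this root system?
Compute the Cartan integers a_ij = 2(alpha_i, alpha_j)/(alpha_j, alpha_j); the resulting 2x2 Cartan matrix is
[[2, -1], [-3, 2]].
The roots have two lengths (squared-length ratio 3:1); the short ones are alpha_{1}. The associated Dynkin diagram is two nodes joined by a triple edge (G_2), so the type is G_2.

type G_2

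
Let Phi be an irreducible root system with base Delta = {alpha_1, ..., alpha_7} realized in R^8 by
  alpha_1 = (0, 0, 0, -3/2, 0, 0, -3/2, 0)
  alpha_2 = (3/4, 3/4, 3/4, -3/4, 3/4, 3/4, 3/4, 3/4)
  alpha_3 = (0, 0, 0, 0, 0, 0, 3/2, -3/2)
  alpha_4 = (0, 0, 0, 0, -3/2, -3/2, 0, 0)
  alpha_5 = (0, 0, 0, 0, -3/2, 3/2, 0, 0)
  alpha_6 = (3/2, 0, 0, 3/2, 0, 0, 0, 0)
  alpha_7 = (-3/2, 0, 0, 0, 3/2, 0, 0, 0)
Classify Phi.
Compute the Cartan integers a_ij = 2(alpha_i, alpha_j)/(alpha_j, alpha_j); the resulting 7x7 Cartan matrix is
[[2, 0, -1, 0, 0, -1, 0], [0, 2, 0, -1, 0, 0, 0], [-1, 0, 2, 0, 0, 0, 0], [0, -1, 0, 2, 0, 0, -1], [0, 0, 0, 0, 2, 0, -1], [-1, 0, 0, 0, 0, 2, -1], [0, 0, 0, -1, -1, -1, 2]].
All simple roots have the same length, so the diagram is simply laced. The associated Dynkin diagram is a chain of 6 nodes with one extra node attached to the third node from one end (E_7), so the type is E_7.

type E_7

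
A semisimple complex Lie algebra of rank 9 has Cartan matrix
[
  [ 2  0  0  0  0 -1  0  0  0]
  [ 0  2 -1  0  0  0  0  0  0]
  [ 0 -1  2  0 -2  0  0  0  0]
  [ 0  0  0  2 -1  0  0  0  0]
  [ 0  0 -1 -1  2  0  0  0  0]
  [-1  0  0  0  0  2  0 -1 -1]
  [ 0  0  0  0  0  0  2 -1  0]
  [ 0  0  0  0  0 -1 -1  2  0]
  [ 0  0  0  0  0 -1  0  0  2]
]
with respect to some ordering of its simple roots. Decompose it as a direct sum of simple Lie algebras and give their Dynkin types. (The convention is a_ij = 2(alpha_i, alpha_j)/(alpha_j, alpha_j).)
D_5 + F_4

The diagram associated to this matrix has two connected components: the simple roots {alpha_1, alpha_6, alpha_7, alpha_8, alpha_9} form a chain of 3 nodes with a fork of two nodes at one end (D_5), and {alpha_2, alpha_3, alpha_4, alpha_5} form a chain of 4 nodes with a double edge between the middle two (F_4). A semisimple Lie algebra decomposes uniquely as the direct sum of simple ideals, one per connected component of its Dynkin diagram, so g ≅ D_5 ⊕ F_4 (dimension 45 + 52 = 97).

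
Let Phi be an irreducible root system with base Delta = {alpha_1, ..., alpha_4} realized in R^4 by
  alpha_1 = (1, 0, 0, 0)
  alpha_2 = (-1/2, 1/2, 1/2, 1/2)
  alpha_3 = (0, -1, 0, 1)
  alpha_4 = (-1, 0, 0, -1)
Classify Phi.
F_4

Compute the Cartan integers a_ij = 2(alpha_i, alpha_j)/(alpha_j, alpha_j); the resulting 4x4 Cartan matrix is
[[2, -1, 0, -1], [-1, 2, 0, 0], [0, 0, 2, -1], [-2, 0, -1, 2]].
The roots have two lengths (squared-length ratio 2:1); the short ones are alpha_{1,2}. The associated Dynkin diagram is a chain of 4 nodes with a double edge between the middle two (F_4), so the type is F_4.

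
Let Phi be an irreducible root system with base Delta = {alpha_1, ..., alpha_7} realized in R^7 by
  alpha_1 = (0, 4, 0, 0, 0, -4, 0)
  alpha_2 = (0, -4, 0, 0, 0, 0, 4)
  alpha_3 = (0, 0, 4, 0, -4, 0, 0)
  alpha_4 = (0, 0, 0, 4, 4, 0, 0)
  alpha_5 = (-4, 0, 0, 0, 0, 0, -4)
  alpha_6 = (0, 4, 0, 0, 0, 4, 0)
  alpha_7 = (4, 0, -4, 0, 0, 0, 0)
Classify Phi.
D_7 (so(14))

Compute the Cartan integers a_ij = 2(alpha_i, alpha_j)/(alpha_j, alpha_j); the resulting 7x7 Cartan matrix is
[[2, -1, 0, 0, 0, 0, 0], [-1, 2, 0, 0, -1, -1, 0], [0, 0, 2, -1, 0, 0, -1], [0, 0, -1, 2, 0, 0, 0], [0, -1, 0, 0, 2, 0, -1], [0, -1, 0, 0, 0, 2, 0], [0, 0, -1, 0, -1, 0, 2]].
All simple roots have the same length, so the diagram is simply laced. The associated Dynkin diagram is a chain of 5 nodes with a fork of two nodes at one end (D_7), so the type is D_7 (the algebra so(14)).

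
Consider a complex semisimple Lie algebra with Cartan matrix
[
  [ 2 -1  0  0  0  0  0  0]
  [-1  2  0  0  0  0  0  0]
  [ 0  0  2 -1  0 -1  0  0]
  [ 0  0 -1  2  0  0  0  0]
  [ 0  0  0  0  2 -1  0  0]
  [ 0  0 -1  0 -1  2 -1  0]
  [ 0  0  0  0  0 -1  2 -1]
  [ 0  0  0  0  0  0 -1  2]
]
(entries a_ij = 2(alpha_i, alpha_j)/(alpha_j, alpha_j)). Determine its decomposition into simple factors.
A2 + E6

The diagram associated to this matrix has two connected components: the simple roots {alpha_1, alpha_2} form a chain of 2 nodes with single edges (A_2), and {alpha_3, alpha_4, alpha_5, alpha_6, alpha_7, alpha_8} form a chain of 5 nodes with one extra node attached to the third node from one end (E_6). A semisimple Lie algebra decomposes uniquely as the direct sum of simple ideals, one per connected component of its Dynkin diagram, so g ≅ A_2 ⊕ E_6 (dimension 8 + 78 = 86).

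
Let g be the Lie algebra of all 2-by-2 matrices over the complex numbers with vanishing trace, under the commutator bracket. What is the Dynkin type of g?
This is sl(2), which has dimension 2^2 - 1 = 3 and rank 2 - 1 = 1 (a Cartan subalgebra is the diagonal traceless matrices). In the classification of classical Lie algebras, the special linear algebra sl(n+1) has type A_n; here n = 1, so the Dynkin diagram is a chain of 1 nodes with single edges (A_1). Hence the type is A_1.

type A_1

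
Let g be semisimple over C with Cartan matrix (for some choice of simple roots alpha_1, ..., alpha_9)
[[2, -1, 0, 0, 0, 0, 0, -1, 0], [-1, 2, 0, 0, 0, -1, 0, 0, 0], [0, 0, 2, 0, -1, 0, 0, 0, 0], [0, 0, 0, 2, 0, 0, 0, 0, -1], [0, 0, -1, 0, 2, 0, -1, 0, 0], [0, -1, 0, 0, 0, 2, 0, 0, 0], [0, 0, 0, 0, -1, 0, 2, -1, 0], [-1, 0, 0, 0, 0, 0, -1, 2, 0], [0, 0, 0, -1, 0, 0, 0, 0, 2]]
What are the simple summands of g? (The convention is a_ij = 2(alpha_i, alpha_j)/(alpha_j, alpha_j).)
A_2 + A_7

The diagram associated to this matrix has two connected components: the simple roots {alpha_4, alpha_9} form a chain of 2 nodes with single edges (A_2), and {alpha_1, alpha_2, alpha_3, alpha_5, alpha_6, alpha_7, alpha_8} form a chain of 7 nodes with single edges (A_7). A semisimple Lie algebra decomposes uniquely as the direct sum of simple ideals, one per connected component of its Dynkin diagram, so g ≅ A_2 ⊕ A_7 (dimension 8 + 63 = 71).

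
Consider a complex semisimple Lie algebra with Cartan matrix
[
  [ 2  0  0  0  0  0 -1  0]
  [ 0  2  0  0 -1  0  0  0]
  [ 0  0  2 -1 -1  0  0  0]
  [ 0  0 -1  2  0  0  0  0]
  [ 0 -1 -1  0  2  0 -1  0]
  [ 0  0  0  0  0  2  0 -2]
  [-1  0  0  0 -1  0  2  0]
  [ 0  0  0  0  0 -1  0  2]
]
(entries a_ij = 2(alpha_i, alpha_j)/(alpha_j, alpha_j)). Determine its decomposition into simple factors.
The diagram associated to this matrix has two connected components: the simple roots {alpha_6, alpha_8} form a chain of 2 nodes with a double edge at one end; the terminal node there is the unique short simple root (B_2), and {alpha_1, alpha_2, alpha_3, alpha_4, alpha_5, alpha_7} form a chain of 5 nodes with one extra node attached to the third node from one end (E_6). A semisimple Lie algebra decomposes uniquely as the direct sum of simple ideals, one per connected component of its Dynkin diagram, so g ≅ B_2 ⊕ E_6 (dimension 10 + 78 = 88).

type B_2 + type E_6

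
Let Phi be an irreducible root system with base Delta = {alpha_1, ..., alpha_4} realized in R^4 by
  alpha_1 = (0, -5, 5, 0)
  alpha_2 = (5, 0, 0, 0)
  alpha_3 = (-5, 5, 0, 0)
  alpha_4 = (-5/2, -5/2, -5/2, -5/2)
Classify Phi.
Compute the Cartan integers a_ij = 2(alpha_i, alpha_j)/(alpha_j, alpha_j); the resulting 4x4 Cartan matrix is
[[2, 0, -1, 0], [0, 2, -1, -1], [-1, -2, 2, 0], [0, -1, 0, 2]].
The roots have two lengths (squared-length ratio 2:1); the short ones are alpha_{2,4}. The associated Dynkin diagram is a chain of 4 nodes with a double edge between the middle two (F_4), so the type is F_4.

F_4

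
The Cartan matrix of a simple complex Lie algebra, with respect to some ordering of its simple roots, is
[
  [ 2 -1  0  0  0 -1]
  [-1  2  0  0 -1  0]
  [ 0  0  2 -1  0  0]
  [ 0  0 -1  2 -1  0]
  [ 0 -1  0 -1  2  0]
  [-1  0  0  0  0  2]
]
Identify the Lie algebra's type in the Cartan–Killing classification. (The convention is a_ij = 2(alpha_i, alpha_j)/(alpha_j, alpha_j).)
The matrix has rank 6 with 2's on the diagonal. Reading the off-diagonal entries as Dynkin edges (a single edge where a_ij = a_ji = -1; a double or triple edge where a_ij * a_ji = 2 or 3), the diagram is a chain of 6 nodes with single edges (A_6). One simple-root ordering that puts it in standard form is (alpha_6, alpha_1, alpha_2, alpha_5, alpha_4, alpha_3). So the algebra is type A_6, i.e. sl(7).

A_6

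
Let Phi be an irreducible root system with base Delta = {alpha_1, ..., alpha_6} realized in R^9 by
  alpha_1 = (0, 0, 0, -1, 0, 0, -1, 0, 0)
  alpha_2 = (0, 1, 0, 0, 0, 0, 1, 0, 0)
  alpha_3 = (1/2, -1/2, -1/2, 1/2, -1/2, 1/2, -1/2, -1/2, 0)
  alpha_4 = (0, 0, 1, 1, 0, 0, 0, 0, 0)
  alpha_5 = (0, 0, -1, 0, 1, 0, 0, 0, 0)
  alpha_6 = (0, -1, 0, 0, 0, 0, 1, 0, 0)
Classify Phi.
Compute the Cartan integers a_ij = 2(alpha_i, alpha_j)/(alpha_j, alpha_j); the resulting 6x6 Cartan matrix is
[[2, -1, 0, -1, 0, -1], [-1, 2, -1, 0, 0, 0], [0, -1, 2, 0, 0, 0], [-1, 0, 0, 2, -1, 0], [0, 0, 0, -1, 2, 0], [-1, 0, 0, 0, 0, 2]].
All simple roots have the same length, so the diagram is simply laced. The associated Dynkin diagram is a chain of 5 nodes with one extra node attached to the third node from one end (E_6), so the type is E_6.

E6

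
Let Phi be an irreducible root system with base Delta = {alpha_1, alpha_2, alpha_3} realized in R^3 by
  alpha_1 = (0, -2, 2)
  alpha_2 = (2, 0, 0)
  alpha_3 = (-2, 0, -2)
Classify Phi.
B3

Compute the Cartan integers a_ij = 2(alpha_i, alpha_j)/(alpha_j, alpha_j); the resulting 3x3 Cartan matrix is
[[2, 0, -1], [0, 2, -1], [-1, -2, 2]].
The roots have two lengths (squared-length ratio 2:1); the short ones are alpha_{2}. The associated Dynkin diagram is a chain of 3 nodes with a double edge at one end; the terminal node there is the unique short simple root (B_3), so the type is B_3 (the algebra so(7)).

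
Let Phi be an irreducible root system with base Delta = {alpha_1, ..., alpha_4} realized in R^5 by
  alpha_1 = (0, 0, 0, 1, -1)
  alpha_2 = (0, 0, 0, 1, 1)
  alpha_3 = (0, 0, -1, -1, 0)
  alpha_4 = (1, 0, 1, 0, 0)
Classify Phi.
Compute the Cartan integers a_ij = 2(alpha_i, alpha_j)/(alpha_j, alpha_j); the resulting 4x4 Cartan matrix is
[[2, 0, -1, 0], [0, 2, -1, 0], [-1, -1, 2, -1], [0, 0, -1, 2]].
All simple roots have the same length, so the diagram is simply laced. The associated Dynkin diagram is a chain of 2 nodes with a fork of two nodes at one end (D_4), so the type is D_4 (the algebra so(8)).

D4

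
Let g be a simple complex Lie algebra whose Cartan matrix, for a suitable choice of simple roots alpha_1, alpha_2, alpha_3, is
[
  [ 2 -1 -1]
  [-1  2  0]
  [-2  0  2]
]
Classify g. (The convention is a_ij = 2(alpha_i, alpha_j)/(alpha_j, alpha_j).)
type C_3

The matrix has rank 3 with 2's on the diagonal. Reading the off-diagonal entries as Dynkin edges (a single edge where a_ij = a_ji = -1; a double or triple edge where a_ij * a_ji = 2 or 3), the diagram is a chain of 3 nodes with a double edge at one end; the terminal node there is the unique long simple root (C_3). One simple-root ordering that puts it in standard form is (alpha_2, alpha_1, alpha_3). So the algebra is type C_3, i.e. sp(6).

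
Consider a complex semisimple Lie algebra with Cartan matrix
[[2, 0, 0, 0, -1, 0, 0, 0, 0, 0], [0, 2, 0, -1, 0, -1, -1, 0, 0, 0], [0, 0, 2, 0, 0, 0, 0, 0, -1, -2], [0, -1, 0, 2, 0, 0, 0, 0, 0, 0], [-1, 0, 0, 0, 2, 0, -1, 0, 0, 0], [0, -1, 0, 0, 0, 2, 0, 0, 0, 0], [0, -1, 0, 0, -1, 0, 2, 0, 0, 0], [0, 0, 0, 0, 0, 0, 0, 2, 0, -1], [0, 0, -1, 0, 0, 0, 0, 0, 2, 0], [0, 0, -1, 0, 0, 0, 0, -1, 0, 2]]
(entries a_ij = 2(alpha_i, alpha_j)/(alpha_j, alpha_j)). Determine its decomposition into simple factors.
The diagram associated to this matrix has two connected components: the simple roots {alpha_1, alpha_2, alpha_4, alpha_5, alpha_6, alpha_7} form a chain of 4 nodes with a fork of two nodes at one end (D_6), and {alpha_3, alpha_8, alpha_9, alpha_10} form a chain of 4 nodes with a double edge between the middle two (F_4). A semisimple Lie algebra decomposes uniquely as the direct sum of simple ideals, one per connected component of its Dynkin diagram, so g ≅ D_6 ⊕ F_4 (dimension 66 + 52 = 118).

type D_6 + type F_4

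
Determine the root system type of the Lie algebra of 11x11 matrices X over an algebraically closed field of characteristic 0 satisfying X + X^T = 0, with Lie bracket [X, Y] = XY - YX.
This is so(11) with 11 odd, which has dimension 11(11-1)/2 = 55 and rank (11-1)/2 = 5. In the classification of classical Lie algebras, the orthogonal algebra so(2n+1) in an odd number of variables has type B_n; here n = 5, so the Dynkin diagram is a chain of 5 nodes with a double edge at one end; the terminal node there is the unique short simple root (B_5). Hence the type is B_5.

B5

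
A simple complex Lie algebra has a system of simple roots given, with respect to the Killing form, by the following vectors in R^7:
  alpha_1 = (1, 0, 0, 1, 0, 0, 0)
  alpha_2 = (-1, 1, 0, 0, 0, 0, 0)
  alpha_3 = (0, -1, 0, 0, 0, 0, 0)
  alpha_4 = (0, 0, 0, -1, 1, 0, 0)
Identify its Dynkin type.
Compute the Cartan integers a_ij = 2(alpha_i, alpha_j)/(alpha_j, alpha_j); the resulting 4x4 Cartan matrix is
[[2, -1, 0, -1], [-1, 2, -2, 0], [0, -1, 2, 0], [-1, 0, 0, 2]].
The roots have two lengths (squared-length ratio 2:1); the short ones are alpha_{3}. The associated Dynkin diagram is a chain of 4 nodes with a double edge at one end; the terminal node there is the unique short simple root (B_4), so the type is B_4 (the algebra so(9)).

B4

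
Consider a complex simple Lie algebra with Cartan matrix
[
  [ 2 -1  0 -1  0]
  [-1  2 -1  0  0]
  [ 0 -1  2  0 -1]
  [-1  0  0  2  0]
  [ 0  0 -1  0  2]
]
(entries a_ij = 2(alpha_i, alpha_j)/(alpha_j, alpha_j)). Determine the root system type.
The matrix has rank 5 with 2's on the diagonal. Reading the off-diagonal entries as Dynkin edges (a single edge where a_ij = a_ji = -1; a double or triple edge where a_ij * a_ji = 2 or 3), the diagram is a chain of 5 nodes with single edges (A_5). One simple-root ordering that puts it in standard form is (alpha_5, alpha_3, alpha_2, alpha_1, alpha_4). So the algebra is type A_5, i.e. sl(6).

type A_5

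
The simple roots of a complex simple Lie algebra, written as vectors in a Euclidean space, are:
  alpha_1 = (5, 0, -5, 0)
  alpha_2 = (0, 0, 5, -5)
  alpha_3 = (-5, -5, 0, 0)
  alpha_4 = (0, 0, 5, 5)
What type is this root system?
Compute the Cartan integers a_ij = 2(alpha_i, alpha_j)/(alpha_j, alpha_j); the resulting 4x4 Cartan matrix is
[[2, -1, -1, -1], [-1, 2, 0, 0], [-1, 0, 2, 0], [-1, 0, 0, 2]].
All simple roots have the same length, so the diagram is simply laced. The associated Dynkin diagram is a chain of 2 nodes with a fork of two nodes at one end (D_4), so the type is D_4 (the algebra so(8)).

type D_4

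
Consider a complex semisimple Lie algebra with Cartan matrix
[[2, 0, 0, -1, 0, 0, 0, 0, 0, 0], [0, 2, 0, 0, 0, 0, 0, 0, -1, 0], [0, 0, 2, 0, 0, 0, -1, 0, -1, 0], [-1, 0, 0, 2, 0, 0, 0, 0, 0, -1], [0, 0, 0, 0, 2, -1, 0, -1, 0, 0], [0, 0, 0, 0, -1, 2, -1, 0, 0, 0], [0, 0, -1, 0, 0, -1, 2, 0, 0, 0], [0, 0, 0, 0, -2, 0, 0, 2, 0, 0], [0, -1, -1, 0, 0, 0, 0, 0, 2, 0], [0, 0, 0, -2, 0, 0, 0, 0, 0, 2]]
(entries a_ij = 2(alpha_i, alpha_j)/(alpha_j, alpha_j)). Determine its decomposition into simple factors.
C_3 (sp(6)) ⊕ C_7 (sp(14))

The diagram associated to this matrix has two connected components: the simple roots {alpha_1, alpha_4, alpha_10} form a chain of 3 nodes with a double edge at one end; the terminal node there is the unique long simple root (C_3), and {alpha_2, alpha_3, alpha_5, alpha_6, alpha_7, alpha_8, alpha_9} form a chain of 7 nodes with a double edge at one end; the terminal node there is the unique long simple root (C_7). A semisimple Lie algebra decomposes uniquely as the direct sum of simple ideals, one per connected component of its Dynkin diagram, so g ≅ C_3 ⊕ C_7 (dimension 21 + 105 = 126).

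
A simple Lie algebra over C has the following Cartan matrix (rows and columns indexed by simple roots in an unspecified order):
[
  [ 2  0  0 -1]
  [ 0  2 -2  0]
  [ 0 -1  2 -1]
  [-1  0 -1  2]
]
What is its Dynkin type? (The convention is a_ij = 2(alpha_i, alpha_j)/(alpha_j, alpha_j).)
The matrix has rank 4 with 2's on the diagonal. Reading the off-diagonal entries as Dynkin edges (a single edge where a_ij = a_ji = -1; a double or triple edge where a_ij * a_ji = 2 or 3), the diagram is a chain of 4 nodes with a double edge at one end; the terminal node there is the unique long simple root (C_4). One simple-root ordering that puts it in standard form is (alpha_1, alpha_4, alpha_3, alpha_2). So the algebra is type C_4, i.e. sp(8).

C_4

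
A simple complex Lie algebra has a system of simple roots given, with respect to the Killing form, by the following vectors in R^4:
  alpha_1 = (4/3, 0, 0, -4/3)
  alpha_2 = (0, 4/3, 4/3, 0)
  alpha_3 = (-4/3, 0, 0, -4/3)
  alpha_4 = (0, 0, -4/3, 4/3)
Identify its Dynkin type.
D_4

Compute the Cartan integers a_ij = 2(alpha_i, alpha_j)/(alpha_j, alpha_j); the resulting 4x4 Cartan matrix is
[[2, 0, 0, -1], [0, 2, 0, -1], [0, 0, 2, -1], [-1, -1, -1, 2]].
All simple roots have the same length, so the diagram is simply laced. The associated Dynkin diagram is a chain of 2 nodes with a fork of two nodes at one end (D_4), so the type is D_4 (the algebra so(8)).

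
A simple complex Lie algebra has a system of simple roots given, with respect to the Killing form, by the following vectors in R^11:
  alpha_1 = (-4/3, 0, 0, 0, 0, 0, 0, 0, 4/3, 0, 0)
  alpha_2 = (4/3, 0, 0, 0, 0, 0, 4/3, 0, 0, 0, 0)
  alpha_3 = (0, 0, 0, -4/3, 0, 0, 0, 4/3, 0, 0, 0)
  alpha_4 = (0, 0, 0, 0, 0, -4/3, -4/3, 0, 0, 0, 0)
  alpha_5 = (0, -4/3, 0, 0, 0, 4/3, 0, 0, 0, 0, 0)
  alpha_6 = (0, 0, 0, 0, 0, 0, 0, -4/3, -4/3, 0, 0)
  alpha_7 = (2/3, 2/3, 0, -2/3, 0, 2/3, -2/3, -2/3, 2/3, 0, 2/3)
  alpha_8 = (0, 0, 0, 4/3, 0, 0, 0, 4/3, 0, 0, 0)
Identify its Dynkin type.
Compute the Cartan integers a_ij = 2(alpha_i, alpha_j)/(alpha_j, alpha_j); the resulting 8x8 Cartan matrix is
[[2, -1, 0, 0, 0, -1, 0, 0], [-1, 2, 0, -1, 0, 0, 0, 0], [0, 0, 2, 0, 0, -1, 0, 0], [0, -1, 0, 2, -1, 0, 0, 0], [0, 0, 0, -1, 2, 0, 0, 0], [-1, 0, -1, 0, 0, 2, 0, -1], [0, 0, 0, 0, 0, 0, 2, -1], [0, 0, 0, 0, 0, -1, -1, 2]].
All simple roots have the same length, so the diagram is simply laced. The associated Dynkin diagram is a chain of 7 nodes with one extra node attached to the third node from one end (E_8), so the type is E_8.

E_8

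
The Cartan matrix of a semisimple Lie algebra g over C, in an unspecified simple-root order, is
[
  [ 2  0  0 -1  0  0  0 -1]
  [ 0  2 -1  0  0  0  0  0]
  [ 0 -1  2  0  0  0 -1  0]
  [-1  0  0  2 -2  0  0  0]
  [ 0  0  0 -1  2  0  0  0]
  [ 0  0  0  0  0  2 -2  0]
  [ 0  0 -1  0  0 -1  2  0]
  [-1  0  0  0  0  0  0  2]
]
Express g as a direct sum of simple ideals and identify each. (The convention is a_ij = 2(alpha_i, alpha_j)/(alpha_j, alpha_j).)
The diagram associated to this matrix has two connected components: the simple roots {alpha_1, alpha_4, alpha_5, alpha_8} form a chain of 4 nodes with a double edge at one end; the terminal node there is the unique short simple root (B_4), and {alpha_2, alpha_3, alpha_6, alpha_7} form a chain of 4 nodes with a double edge at one end; the terminal node there is the unique long simple root (C_4). A semisimple Lie algebra decomposes uniquely as the direct sum of simple ideals, one per connected component of its Dynkin diagram, so g ≅ B_4 ⊕ C_4 (dimension 36 + 36 = 72).

B_4 (so(9)) ⊕ C_4 (sp(8))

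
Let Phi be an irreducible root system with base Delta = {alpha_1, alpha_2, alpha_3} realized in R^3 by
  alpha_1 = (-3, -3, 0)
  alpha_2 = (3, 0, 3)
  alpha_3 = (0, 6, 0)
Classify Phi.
type C_3

Compute the Cartan integers a_ij = 2(alpha_i, alpha_j)/(alpha_j, alpha_j); the resulting 3x3 Cartan matrix is
[[2, -1, -1], [-1, 2, 0], [-2, 0, 2]].
The roots have two lengths (squared-length ratio 2:1); the short ones are alpha_{1,2}. The associated Dynkin diagram is a chain of 3 nodes with a double edge at one end; the terminal node there is the unique long simple root (C_3), so the type is C_3 (the algebra sp(6)).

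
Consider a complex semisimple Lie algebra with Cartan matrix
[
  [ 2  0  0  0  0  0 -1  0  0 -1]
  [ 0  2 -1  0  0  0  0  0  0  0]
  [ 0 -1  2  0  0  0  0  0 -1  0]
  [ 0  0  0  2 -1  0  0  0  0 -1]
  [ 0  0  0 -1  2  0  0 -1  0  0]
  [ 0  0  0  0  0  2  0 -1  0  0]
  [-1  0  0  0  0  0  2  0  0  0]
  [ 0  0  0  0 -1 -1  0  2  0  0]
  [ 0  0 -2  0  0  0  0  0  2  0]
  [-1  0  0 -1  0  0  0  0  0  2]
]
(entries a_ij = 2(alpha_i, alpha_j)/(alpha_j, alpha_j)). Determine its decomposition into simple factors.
The diagram associated to this matrix has two connected components: the simple roots {alpha_1, alpha_4, alpha_5, alpha_6, alpha_7, alpha_8, alpha_10} form a chain of 7 nodes with single edges (A_7), and {alpha_2, alpha_3, alpha_9} form a chain of 3 nodes with a double edge at one end; the terminal node there is the unique long simple root (C_3). A semisimple Lie algebra decomposes uniquely as the direct sum of simple ideals, one per connected component of its Dynkin diagram, so g ≅ A_7 ⊕ C_3 (dimension 63 + 21 = 84).

type A_7 ⊕ type C_3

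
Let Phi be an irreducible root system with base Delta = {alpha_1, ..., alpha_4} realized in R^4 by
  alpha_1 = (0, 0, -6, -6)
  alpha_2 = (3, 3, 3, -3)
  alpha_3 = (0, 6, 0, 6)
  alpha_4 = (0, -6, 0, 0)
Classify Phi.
F_4

Compute the Cartan integers a_ij = 2(alpha_i, alpha_j)/(alpha_j, alpha_j); the resulting 4x4 Cartan matrix is
[[2, 0, -1, 0], [0, 2, 0, -1], [-1, 0, 2, -2], [0, -1, -1, 2]].
The roots have two lengths (squared-length ratio 2:1); the short ones are alpha_{2,4}. The associated Dynkin diagram is a chain of 4 nodes with a double edge between the middle two (F_4), so the type is F_4.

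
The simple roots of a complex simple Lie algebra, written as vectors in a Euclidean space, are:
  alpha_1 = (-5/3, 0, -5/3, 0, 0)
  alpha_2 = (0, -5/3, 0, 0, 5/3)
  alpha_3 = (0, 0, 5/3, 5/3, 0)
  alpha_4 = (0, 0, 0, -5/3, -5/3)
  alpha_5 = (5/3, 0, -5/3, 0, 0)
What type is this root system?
D_5 (so(10))

Compute the Cartan integers a_ij = 2(alpha_i, alpha_j)/(alpha_j, alpha_j); the resulting 5x5 Cartan matrix is
[[2, 0, -1, 0, 0], [0, 2, 0, -1, 0], [-1, 0, 2, -1, -1], [0, -1, -1, 2, 0], [0, 0, -1, 0, 2]].
All simple roots have the same length, so the diagram is simply laced. The associated Dynkin diagram is a chain of 3 nodes with a fork of two nodes at one end (D_5), so the type is D_5 (the algebra so(10)).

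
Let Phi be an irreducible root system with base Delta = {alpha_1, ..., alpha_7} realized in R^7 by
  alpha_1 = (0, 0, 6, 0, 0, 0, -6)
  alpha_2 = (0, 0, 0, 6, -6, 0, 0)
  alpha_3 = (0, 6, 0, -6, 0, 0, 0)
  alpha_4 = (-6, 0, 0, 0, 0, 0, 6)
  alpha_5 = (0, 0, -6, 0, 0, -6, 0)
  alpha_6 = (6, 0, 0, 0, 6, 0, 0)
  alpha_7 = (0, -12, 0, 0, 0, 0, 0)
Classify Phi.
type C_7

Compute the Cartan integers a_ij = 2(alpha_i, alpha_j)/(alpha_j, alpha_j); the resulting 7x7 Cartan matrix is
[[2, 0, 0, -1, -1, 0, 0], [0, 2, -1, 0, 0, -1, 0], [0, -1, 2, 0, 0, 0, -1], [-1, 0, 0, 2, 0, -1, 0], [-1, 0, 0, 0, 2, 0, 0], [0, -1, 0, -1, 0, 2, 0], [0, 0, -2, 0, 0, 0, 2]].
The roots have two lengths (squared-length ratio 2:1); the short ones are alpha_{1,2,3,4,5,6}. The associated Dynkin diagram is a chain of 7 nodes with a double edge at one end; the terminal node there is the unique long simple root (C_7), so the type is C_7 (the algebra sp(14)).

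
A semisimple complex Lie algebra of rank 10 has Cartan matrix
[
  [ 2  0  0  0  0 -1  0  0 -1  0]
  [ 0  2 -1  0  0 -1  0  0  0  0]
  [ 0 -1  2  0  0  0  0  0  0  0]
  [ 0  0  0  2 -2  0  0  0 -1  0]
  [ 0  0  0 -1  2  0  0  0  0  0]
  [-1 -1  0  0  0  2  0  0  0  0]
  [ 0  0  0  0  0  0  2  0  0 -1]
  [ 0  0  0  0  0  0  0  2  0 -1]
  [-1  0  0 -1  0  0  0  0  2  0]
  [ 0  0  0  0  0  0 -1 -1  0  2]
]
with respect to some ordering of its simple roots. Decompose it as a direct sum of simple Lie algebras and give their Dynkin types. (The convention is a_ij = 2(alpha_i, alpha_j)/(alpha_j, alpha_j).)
type A_3 + type B_7

The diagram associated to this matrix has two connected components: the simple roots {alpha_7, alpha_8, alpha_10} form a chain of 3 nodes with single edges (A_3), and {alpha_1, alpha_2, alpha_3, alpha_4, alpha_5, alpha_6, alpha_9} form a chain of 7 nodes with a double edge at one end; the terminal node there is the unique short simple root (B_7). A semisimple Lie algebra decomposes uniquely as the direct sum of simple ideals, one per connected component of its Dynkin diagram, so g ≅ A_3 ⊕ B_7 (dimension 15 + 105 = 120).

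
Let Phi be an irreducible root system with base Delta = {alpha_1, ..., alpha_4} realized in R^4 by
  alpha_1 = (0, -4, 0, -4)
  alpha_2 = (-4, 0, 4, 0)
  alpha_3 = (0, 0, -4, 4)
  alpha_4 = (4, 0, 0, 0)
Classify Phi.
Compute the Cartan integers a_ij = 2(alpha_i, alpha_j)/(alpha_j, alpha_j); the resulting 4x4 Cartan matrix is
[[2, 0, -1, 0], [0, 2, -1, -2], [-1, -1, 2, 0], [0, -1, 0, 2]].
The roots have two lengths (squared-length ratio 2:1); the short ones are alpha_{4}. The associated Dynkin diagram is a chain of 4 nodes with a double edge at one end; the terminal node there is the unique short simple root (B_4), so the type is B_4 (the algebra so(9)).

B4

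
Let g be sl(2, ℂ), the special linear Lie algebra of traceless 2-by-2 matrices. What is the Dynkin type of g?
A_1 (sl(2))

This is sl(2), which has dimension 2^2 - 1 = 3 and rank 2 - 1 = 1 (a Cartan subalgebra is the diagonal traceless matrices). In the classification of classical Lie algebras, the special linear algebra sl(n+1) has type A_n; here n = 1, so the Dynkin diagram is a chain of 1 nodes with single edges (A_1). Hence the type is A_1.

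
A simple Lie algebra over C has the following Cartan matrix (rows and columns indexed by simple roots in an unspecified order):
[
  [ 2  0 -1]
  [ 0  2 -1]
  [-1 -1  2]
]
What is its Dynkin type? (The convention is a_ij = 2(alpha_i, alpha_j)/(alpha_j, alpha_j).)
type A_3

The matrix has rank 3 with 2's on the diagonal. Reading the off-diagonal entries as Dynkin edges (a single edge where a_ij = a_ji = -1; a double or triple edge where a_ij * a_ji = 2 or 3), the diagram is a chain of 3 nodes with single edges (A_3). One simple-root ordering that puts it in standard form is (alpha_1, alpha_3, alpha_2). So the algebra is type A_3, i.e. sl(4).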